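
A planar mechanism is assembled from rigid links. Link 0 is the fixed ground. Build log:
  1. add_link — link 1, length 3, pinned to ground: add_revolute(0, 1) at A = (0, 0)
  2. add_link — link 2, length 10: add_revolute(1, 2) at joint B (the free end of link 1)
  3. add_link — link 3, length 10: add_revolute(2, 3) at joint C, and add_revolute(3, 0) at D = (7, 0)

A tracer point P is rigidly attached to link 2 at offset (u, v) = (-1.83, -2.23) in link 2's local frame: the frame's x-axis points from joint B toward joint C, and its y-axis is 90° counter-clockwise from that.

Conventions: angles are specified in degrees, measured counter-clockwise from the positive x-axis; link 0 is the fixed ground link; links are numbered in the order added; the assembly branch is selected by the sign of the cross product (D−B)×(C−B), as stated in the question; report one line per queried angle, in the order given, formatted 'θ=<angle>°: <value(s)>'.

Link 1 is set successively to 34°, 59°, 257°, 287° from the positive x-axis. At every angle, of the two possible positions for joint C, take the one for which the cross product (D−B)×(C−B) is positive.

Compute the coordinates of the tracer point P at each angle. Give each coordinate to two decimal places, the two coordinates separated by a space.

A=(0,0), D=(7.00,0)
θ=34°: B = A + 3.00·(cos34°, sin34°) = (2.4871, 1.6776)
θ=34°: |BD| = 4.8146
θ=34°: circle(B,10.00) ∩ circle(D,10.00): a=2.4073, h=9.7059
θ=34°:   candidates: C₊=(8.1254,9.9365) cross=46.730; C₋=(1.3617,-8.2589) cross=-46.730
θ=34°:   branch + wants cross > 0 → take C=(8.1254,9.9365) (cross=46.730)
θ=34°: ex = (C−B)/|BC| = (0.5638,0.8259); ey = (-0.8259,0.5638)
θ=34°: P = B + -1.83·ex + -2.23·ey = (3.2970,-1.0911)
θ=59°: B = A + 3.00·(cos59°, sin59°) = (1.5451, 2.5715)
θ=59°: |BD| = 6.0306
θ=59°: circle(B,10.00) ∩ circle(D,10.00): a=3.0153, h=9.5346
θ=59°:   candidates: C₊=(8.3382,9.9101) cross=57.499; C₋=(0.2069,-7.3386) cross=-57.499
θ=59°:   branch + wants cross > 0 → take C=(8.3382,9.9101) (cross=57.499)
θ=59°: ex = (C−B)/|BC| = (0.6793,0.7339); ey = (-0.7339,0.6793)
θ=59°: P = B + -1.83·ex + -2.23·ey = (1.9385,-0.2863)
θ=257°: B = A + 3.00·(cos257°, sin257°) = (-0.6749, -2.9231)
θ=257°: |BD| = 8.2127
θ=257°: circle(B,10.00) ∩ circle(D,10.00): a=4.1063, h=9.1180
θ=257°:   candidates: C₊=(-0.0828,7.0593) cross=74.883; C₋=(6.4079,-9.9825) cross=-74.883
θ=257°:   branch + wants cross > 0 → take C=(-0.0828,7.0593) (cross=74.883)
θ=257°: ex = (C−B)/|BC| = (0.0592,0.9982); ey = (-0.9982,0.0592)
θ=257°: P = B + -1.83·ex + -2.23·ey = (1.4429,-4.8819)
θ=287°: B = A + 3.00·(cos287°, sin287°) = (0.8771, -2.8689)
θ=287°: |BD| = 6.7617
θ=287°: circle(B,10.00) ∩ circle(D,10.00): a=3.3808, h=9.4112
θ=287°:   candidates: C₊=(-0.0545,7.0876) cross=63.635; C₋=(7.9316,-9.9565) cross=-63.635
θ=287°:   branch + wants cross > 0 → take C=(-0.0545,7.0876) (cross=63.635)
θ=287°: ex = (C−B)/|BC| = (-0.0932,0.9957); ey = (-0.9957,-0.0932)
θ=287°: P = B + -1.83·ex + -2.23·ey = (3.2679,-4.4832)

θ=34°: 3.30 -1.09
θ=59°: 1.94 -0.29
θ=257°: 1.44 -4.88
θ=287°: 3.27 -4.48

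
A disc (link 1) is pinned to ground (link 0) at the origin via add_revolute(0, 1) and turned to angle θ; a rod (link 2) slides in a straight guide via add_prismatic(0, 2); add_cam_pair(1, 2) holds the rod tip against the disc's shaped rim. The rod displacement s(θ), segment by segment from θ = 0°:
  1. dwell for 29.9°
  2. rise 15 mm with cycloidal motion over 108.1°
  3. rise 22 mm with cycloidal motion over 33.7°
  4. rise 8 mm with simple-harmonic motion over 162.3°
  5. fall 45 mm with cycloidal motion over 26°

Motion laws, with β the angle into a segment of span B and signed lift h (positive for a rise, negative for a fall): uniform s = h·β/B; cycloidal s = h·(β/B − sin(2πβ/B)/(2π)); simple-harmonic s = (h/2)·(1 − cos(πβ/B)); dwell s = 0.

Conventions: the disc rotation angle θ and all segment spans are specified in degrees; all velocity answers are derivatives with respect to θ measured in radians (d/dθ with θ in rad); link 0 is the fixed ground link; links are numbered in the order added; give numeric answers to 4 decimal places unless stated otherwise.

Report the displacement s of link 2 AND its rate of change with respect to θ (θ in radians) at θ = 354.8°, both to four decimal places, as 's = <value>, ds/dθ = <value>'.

segment 1 (0° to 29.9°, dwell): s unchanged at 0.0000
segment 2 (29.9° to 138°, cycloidal, h = 15) is passed completely: s = 0.0000 + (15) = 15.0000
segment 3 (138° to 171.7°, cycloidal, h = 22) is passed completely: s = 15.0000 + (22) = 37.0000
segment 4 (171.7° to 334°, simple-harmonic, h = 8) is passed completely: s = 37.0000 + (8) = 45.0000
θ = 354.8° falls in segment 5 (334° to 360°, cycloidal, h = -45): β = 354.8 − 334 = 20.8°, B = 26°; Δs = -45·(0.8000 − sin(2π·0.8000)/(2π)) = -42.8114; s = 45.0000 − 42.8114 = 2.1886
velocity in seg [334°–360°] (cycloidal), θ in radians: β = 20.8° = 0.3630 rad, B = 26° = 0.4538 rad; ds/dθ = (h/B)(1 − cos(2πβ/B)) = ((-45)/0.4538)(1 − cos(2π·0.8000)) = -68.521863 mm/rad

s = 2.1886, ds/dθ = -68.5219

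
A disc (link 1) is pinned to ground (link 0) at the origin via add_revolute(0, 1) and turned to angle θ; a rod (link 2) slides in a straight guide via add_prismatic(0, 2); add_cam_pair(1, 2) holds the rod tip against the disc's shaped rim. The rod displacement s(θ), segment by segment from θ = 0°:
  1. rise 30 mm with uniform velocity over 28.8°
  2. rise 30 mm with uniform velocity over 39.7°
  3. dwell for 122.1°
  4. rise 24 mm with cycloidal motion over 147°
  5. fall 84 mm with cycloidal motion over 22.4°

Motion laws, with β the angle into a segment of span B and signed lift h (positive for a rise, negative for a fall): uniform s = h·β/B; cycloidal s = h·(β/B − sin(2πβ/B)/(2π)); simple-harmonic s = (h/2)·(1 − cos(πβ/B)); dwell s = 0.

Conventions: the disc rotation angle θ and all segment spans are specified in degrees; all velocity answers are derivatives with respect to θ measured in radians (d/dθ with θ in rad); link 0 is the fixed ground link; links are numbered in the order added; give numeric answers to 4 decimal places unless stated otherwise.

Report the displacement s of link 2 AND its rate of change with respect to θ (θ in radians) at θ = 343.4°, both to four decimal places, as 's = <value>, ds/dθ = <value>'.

segment 1 (0° to 28.8°, uniform, h = 30) is passed completely: s = 0.0000 + (30) = 30.0000
segment 2 (28.8° to 68.5°, uniform, h = 30) is passed completely: s = 30.0000 + (30) = 60.0000
segment 3 (68.5° to 190.6°, dwell): s unchanged at 60.0000
segment 4 (190.6° to 337.6°, cycloidal, h = 24) is passed completely: s = 60.0000 + (24) = 84.0000
θ = 343.4° falls in segment 5 (337.6° to 360°, cycloidal, h = -84): β = 343.4 − 337.6 = 5.8°, B = 22.4°; Δs = -84·(0.2589 − sin(2π·0.2589)/(2π)) = -8.4020; s = 84.0000 − 8.4020 = 75.5980
velocity in seg [337.6°–360°] (cycloidal), θ in radians: β = 5.8° = 0.1012 rad, B = 22.4° = 0.3910 rad; ds/dθ = (h/B)(1 − cos(2πβ/B)) = ((-84)/0.3910)(1 − cos(2π·0.2589)) = -226.906423 mm/rad

s = 75.5980, ds/dθ = -226.9064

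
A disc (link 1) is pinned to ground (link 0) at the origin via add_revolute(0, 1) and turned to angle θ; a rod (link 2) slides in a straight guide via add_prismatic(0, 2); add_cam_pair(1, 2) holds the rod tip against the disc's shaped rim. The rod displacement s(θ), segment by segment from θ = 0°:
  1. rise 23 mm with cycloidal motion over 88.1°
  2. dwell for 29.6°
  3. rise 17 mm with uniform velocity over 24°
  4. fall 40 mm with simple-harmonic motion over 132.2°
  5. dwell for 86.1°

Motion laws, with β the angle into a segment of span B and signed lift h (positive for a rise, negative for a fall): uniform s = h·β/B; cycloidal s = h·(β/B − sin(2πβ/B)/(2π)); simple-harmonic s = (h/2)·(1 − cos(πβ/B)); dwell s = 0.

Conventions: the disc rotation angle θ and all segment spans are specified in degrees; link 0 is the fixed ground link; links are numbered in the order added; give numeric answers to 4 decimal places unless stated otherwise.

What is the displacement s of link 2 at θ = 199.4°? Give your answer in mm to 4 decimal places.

segment 1 (0° to 88.1°, cycloidal, h = 23) is passed completely: s = 0.0000 + (23) = 23.0000
segment 2 (88.1° to 117.7°, dwell): s unchanged at 23.0000
segment 3 (117.7° to 141.7°, uniform, h = 17) is passed completely: s = 23.0000 + (17) = 40.0000
θ = 199.4° falls in segment 4 (141.7° to 273.9°, simple-harmonic, h = -40): β = 199.4 − 141.7 = 57.7°, B = 132.2°; Δs = -40/2·(1 − cos(π·0.4365)) = -16.0341; s = 40.0000 − 16.0341 = 23.9659

23.9659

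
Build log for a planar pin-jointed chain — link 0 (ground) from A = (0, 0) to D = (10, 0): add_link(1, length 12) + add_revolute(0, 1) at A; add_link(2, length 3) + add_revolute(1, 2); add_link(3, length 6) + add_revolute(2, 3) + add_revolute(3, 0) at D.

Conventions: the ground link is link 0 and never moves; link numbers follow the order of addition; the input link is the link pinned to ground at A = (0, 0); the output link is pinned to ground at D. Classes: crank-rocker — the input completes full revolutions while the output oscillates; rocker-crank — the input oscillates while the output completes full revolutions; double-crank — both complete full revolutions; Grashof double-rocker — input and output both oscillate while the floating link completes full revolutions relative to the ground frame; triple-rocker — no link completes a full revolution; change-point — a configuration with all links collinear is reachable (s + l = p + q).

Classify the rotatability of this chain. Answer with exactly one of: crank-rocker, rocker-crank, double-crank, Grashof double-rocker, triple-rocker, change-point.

lengths: ground=10, input=12, coupler=3, output=6
sorted: s=3 (shortest), l=12 (longest), p+q=16
s + l = 15 vs p + q = 16
s + l < p + q (Grashof) with shortest = coupler link → Grashof double-rocker

Grashof double-rocker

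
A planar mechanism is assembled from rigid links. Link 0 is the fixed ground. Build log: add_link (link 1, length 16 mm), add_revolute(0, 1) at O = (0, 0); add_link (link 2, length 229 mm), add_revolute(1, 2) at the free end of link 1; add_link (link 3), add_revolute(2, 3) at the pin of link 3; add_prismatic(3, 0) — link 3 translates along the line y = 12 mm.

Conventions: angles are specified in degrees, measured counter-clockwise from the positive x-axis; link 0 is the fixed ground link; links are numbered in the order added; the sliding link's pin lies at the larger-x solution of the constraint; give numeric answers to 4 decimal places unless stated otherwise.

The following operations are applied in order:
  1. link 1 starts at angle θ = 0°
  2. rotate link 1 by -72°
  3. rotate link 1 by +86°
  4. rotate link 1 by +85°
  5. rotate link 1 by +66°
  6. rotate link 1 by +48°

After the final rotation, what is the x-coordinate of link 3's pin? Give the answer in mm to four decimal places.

geometry: r = 16 mm, L = 229 mm, e = 12 mm; θ starts at 0°
rotate link 1 by -72°: θ ← 0° -72° = -72°
rotate link 1 by +86°: θ ← -72° +86° = 14°
rotate link 1 by +85°: θ ← 14° +85° = 99°
rotate link 1 by +66°: θ ← 99° +66° = 165°
rotate link 1 by +48°: θ ← 165° +48° = 213°
crank pin P = (r cos θ, r sin θ) = (-13.418729, -8.714225)
h = r sin θ − e = -8.714225 − 12 = -20.714225
x = r cos θ + √(L² − h²) = -13.418729 + 228.061222 = 214.642493

214.6425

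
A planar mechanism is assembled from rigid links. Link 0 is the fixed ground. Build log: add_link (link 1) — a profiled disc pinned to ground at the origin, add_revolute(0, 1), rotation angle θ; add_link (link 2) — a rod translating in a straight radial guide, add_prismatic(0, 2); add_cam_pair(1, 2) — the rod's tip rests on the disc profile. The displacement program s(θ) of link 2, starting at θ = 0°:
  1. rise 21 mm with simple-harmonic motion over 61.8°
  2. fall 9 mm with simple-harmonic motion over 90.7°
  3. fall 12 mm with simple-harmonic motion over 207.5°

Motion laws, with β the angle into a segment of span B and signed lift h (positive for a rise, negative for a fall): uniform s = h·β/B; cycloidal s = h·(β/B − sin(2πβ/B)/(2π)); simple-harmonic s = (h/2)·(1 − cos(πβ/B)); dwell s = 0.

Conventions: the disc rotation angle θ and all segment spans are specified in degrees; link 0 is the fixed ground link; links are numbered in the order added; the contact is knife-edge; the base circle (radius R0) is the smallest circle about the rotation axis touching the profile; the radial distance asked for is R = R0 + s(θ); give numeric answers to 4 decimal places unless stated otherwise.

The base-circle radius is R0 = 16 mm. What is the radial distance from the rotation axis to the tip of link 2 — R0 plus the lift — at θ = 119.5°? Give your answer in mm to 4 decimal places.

seg 1 [0°–61.8°] simple-harmonic, h=21: full span → s += 21 → s = 21.0000
seg 2 [61.8°–152.5°] simple-harmonic, h=-9: θ=119.5° here. β=57.7, B=90.7. -9/2·(1 − cos(π·0.6362)) = -6.3668 → s = 14.6332
R = R0 + s = 16 + 14.6332 = 30.6332

30.6332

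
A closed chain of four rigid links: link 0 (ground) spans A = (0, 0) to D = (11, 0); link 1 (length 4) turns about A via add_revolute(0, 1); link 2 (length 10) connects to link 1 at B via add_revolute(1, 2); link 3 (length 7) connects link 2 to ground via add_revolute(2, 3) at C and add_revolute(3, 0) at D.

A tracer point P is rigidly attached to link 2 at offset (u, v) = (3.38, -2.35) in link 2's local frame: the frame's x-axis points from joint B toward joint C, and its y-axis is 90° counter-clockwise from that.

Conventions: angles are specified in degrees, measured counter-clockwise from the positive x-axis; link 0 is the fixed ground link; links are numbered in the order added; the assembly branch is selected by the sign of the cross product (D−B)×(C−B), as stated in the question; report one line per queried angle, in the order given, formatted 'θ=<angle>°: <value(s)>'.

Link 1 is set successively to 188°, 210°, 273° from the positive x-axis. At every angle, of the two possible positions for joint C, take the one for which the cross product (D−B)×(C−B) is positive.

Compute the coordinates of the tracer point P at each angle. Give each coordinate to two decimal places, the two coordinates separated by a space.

A=(0,0), D=(11.00,0)
θ=188°: B = A + 4.00·(cos188°, sin188°) = (-3.9611, -0.5567)
θ=188°: |BD| = 14.9714
θ=188°: circle(B,10.00) ∩ circle(D,7.00): a=9.1890, h=3.9450
θ=188°:   candidates: C₊=(5.0748,3.7273) cross=59.062; C₋=(5.3682,-4.1573) cross=-59.062
θ=188°:   branch + wants cross > 0 → take C=(5.0748,3.7273) (cross=59.062)
θ=188°: ex = (C−B)/|BC| = (0.9036,0.4284); ey = (-0.4284,0.9036)
θ=188°: P = B + 3.38·ex + -2.35·ey = (0.0998,-1.2322)
θ=210°: B = A + 4.00·(cos210°, sin210°) = (-3.4641, -2.0000)
θ=210°: |BD| = 14.6017
θ=210°: circle(B,10.00) ∩ circle(D,7.00): a=9.0472, h=4.2600
θ=210°:   candidates: C₊=(4.9144,3.4591) cross=62.203; C₋=(6.0814,-4.9807) cross=-62.203
θ=210°:   branch + wants cross > 0 → take C=(4.9144,3.4591) (cross=62.203)
θ=210°: ex = (C−B)/|BC| = (0.8378,0.5459); ey = (-0.5459,0.8378)
θ=210°: P = B + 3.38·ex + -2.35·ey = (0.6507,-2.1238)
θ=273°: B = A + 4.00·(cos273°, sin273°) = (0.2093, -3.9945)
θ=273°: |BD| = 11.5063
θ=273°: circle(B,10.00) ∩ circle(D,7.00): a=7.9693, h=6.0407
θ=273°:   candidates: C₊=(5.5859,4.4371) cross=69.506; C₋=(9.7801,-6.8929) cross=-69.506
θ=273°:   branch + wants cross > 0 → take C=(5.5859,4.4371) (cross=69.506)
θ=273°: ex = (C−B)/|BC| = (0.5377,0.8432); ey = (-0.8432,0.5377)
θ=273°: P = B + 3.38·ex + -2.35·ey = (4.0081,-2.4081)

θ=188°: 0.10 -1.23
θ=210°: 0.65 -2.12
θ=273°: 4.01 -2.41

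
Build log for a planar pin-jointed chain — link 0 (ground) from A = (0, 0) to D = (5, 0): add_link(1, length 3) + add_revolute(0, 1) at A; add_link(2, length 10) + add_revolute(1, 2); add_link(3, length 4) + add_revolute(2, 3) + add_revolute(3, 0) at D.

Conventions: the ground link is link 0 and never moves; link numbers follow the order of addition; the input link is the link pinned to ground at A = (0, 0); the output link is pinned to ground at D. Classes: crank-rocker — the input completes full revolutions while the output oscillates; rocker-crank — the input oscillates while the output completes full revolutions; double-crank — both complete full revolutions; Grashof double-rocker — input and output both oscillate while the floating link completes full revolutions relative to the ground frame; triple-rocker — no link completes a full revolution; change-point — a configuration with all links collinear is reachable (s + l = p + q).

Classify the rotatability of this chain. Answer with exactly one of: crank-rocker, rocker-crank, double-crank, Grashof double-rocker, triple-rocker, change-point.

lengths: ground=5, input=3, coupler=10, output=4
sorted: s=3 (shortest), l=10 (longest), p+q=9
s + l = 13 vs p + q = 9
s + l > p + q → non-Grashof → no link fully rotates → triple-rocker

triple-rocker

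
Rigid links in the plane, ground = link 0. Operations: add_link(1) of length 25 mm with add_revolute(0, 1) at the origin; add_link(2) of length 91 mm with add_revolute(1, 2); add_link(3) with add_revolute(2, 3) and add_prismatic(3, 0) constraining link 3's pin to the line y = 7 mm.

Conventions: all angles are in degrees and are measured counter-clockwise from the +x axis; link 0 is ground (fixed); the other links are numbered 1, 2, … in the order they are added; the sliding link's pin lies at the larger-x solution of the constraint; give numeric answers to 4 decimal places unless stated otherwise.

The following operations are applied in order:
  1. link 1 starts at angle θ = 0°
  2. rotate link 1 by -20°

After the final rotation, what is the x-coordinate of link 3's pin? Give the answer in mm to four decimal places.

geometry: r = 25 mm, L = 91 mm, e = 7 mm; θ starts at 0°
rotate link 1 by -20°: θ ← 0° -20° = -20°
crank pin P = (r cos θ, r sin θ) = (23.492316, -8.550504)
h = r sin θ − e = -8.550504 − 7 = -15.550504
x = r cos θ + √(L² − h²) = 23.492316 + 89.661485 = 113.153800

113.1538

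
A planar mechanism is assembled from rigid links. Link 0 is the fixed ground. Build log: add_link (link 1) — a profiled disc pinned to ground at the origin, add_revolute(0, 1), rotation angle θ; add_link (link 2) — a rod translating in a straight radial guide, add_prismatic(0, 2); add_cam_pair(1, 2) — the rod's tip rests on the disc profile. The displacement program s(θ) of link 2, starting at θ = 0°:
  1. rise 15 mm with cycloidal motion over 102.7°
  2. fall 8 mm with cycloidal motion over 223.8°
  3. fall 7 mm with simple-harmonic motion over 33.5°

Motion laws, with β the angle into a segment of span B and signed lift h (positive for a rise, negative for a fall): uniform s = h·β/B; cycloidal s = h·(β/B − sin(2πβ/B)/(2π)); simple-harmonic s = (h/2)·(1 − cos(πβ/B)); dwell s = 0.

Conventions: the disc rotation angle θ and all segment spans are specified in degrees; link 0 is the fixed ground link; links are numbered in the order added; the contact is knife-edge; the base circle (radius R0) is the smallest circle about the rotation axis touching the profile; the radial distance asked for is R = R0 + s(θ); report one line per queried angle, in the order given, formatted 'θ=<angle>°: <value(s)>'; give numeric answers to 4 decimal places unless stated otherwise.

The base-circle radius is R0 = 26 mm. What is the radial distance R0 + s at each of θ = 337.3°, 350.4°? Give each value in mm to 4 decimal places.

seg 1 [0°–102.7°] cycloidal, h=15: full span → s += 15 → s = 15.0000
seg 2 [102.7°–326.5°] cycloidal, h=-8: full span → s += -8 → s = 7.0000
seg 3 [326.5°–360°] simple-harmonic, h=-7: θ=337.3° here. β=10.8, B=33.5. -7/2·(1 − cos(π·0.3224)) = -1.6468 → s = 5.3532
seg 3 [326.5°–360°] simple-harmonic, h=-7: θ=350.4° here. β=23.9, B=33.5. -7/2·(1 − cos(π·0.7134)) = -5.6749 → s = 1.3251
θ=337.3°: R = R0 + s = 26 + 5.3532 = 31.3532
θ=350.4°: R = R0 + s = 26 + 1.3251 = 27.3251

θ=337.3°: 31.3532
θ=350.4°: 27.3251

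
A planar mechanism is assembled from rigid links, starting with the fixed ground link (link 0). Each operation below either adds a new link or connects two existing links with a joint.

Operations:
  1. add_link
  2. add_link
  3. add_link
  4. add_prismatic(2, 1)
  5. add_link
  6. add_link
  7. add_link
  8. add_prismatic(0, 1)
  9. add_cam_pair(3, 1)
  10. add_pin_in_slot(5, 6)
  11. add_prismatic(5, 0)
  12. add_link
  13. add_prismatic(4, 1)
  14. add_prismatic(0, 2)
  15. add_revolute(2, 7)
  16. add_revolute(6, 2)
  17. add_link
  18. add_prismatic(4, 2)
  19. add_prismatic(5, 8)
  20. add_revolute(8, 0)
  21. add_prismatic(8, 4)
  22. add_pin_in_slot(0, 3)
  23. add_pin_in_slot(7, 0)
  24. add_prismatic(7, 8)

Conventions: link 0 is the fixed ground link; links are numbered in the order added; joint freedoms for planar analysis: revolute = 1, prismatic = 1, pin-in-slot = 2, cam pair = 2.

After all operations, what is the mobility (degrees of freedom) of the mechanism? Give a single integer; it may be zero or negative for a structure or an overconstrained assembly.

L=1 J1=0 J2=0
add link → L=2 J1=0 J2=0
add link → L=3 J1=0 J2=0
add link → L=4 J1=0 J2=0
P@2,1 dof=1 J1 → L=4 J1=1 J2=0
add link → L=5 J1=1 J2=0
add link → L=6 J1=1 J2=0
add link → L=7 J1=1 J2=0
P@0,1 dof=1 J1 → L=7 J1=2 J2=0
C@3,1 dof=2 J2 → L=7 J1=2 J2=1
PS@5,6 dof=2 J2 → L=7 J1=2 J2=2
P@5,0 dof=1 J1 → L=7 J1=3 J2=2
add link → L=8 J1=3 J2=2
P@4,1 dof=1 J1 → L=8 J1=4 J2=2
P@0,2 dof=1 J1 → L=8 J1=5 J2=2
R@2,7 dof=1 J1 → L=8 J1=6 J2=2
R@6,2 dof=1 J1 → L=8 J1=7 J2=2
add link → L=9 J1=7 J2=2
P@4,2 dof=1 J1 → L=9 J1=8 J2=2
P@5,8 dof=1 J1 → L=9 J1=9 J2=2
R@8,0 dof=1 J1 → L=9 J1=10 J2=2
P@8,4 dof=1 J1 → L=9 J1=11 J2=2
PS@0,3 dof=2 J2 → L=9 J1=11 J2=3
PS@7,0 dof=2 J2 → L=9 J1=11 J2=4
P@7,8 dof=1 J1 → L=9 J1=12 J2=4
M=3(L−1)−2J1−J2=3·8−2·12−4=-4

M = -4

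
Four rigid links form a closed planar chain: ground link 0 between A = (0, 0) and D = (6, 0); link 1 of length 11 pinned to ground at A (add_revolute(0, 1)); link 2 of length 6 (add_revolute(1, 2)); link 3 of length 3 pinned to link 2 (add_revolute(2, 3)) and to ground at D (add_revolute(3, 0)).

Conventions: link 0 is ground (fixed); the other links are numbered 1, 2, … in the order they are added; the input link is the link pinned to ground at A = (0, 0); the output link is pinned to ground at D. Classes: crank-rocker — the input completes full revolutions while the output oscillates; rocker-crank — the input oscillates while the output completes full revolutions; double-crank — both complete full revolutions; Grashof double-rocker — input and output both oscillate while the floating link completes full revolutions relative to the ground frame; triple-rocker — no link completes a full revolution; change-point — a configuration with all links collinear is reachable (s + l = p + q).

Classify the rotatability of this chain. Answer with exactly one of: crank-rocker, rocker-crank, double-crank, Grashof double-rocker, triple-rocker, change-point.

lengths: ground=6, input=11, coupler=6, output=3
sorted: s=3 (shortest), l=11 (longest), p+q=12
s + l = 14 vs p + q = 12
s + l > p + q → non-Grashof → no link fully rotates → triple-rocker

triple-rocker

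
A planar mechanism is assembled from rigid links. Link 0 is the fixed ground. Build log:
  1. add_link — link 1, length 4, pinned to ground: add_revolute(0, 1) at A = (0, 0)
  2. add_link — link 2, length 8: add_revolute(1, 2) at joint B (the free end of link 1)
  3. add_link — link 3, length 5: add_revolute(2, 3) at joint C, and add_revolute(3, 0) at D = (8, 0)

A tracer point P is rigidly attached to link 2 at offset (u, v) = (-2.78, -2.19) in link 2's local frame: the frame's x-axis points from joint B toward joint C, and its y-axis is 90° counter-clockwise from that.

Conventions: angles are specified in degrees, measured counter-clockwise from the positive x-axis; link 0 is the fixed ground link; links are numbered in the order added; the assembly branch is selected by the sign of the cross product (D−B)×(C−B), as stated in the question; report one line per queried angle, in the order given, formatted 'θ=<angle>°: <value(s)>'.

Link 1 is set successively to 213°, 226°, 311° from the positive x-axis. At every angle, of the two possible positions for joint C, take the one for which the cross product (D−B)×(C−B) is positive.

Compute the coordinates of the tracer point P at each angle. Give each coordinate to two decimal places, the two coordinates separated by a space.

A=(0,0), D=(8.00,0)
θ=213°: B = A + 4.00·(cos213°, sin213°) = (-3.3547, -2.1786)
θ=213°: |BD| = 11.5618
θ=213°: circle(B,8.00) ∩ circle(D,5.00): a=7.4675, h=2.8700
θ=213°:   candidates: C₊=(3.4383,2.0471) cross=33.182; C₋=(4.5198,-3.5900) cross=-33.182
θ=213°:   branch + wants cross > 0 → take C=(3.4383,2.0471) (cross=33.182)
θ=213°: ex = (C−B)/|BC| = (0.8491,0.5282); ey = (-0.5282,0.8491)
θ=213°: P = B + -2.78·ex + -2.19·ey = (-4.5585,-5.5065)
θ=226°: B = A + 4.00·(cos226°, sin226°) = (-2.7786, -2.8774)
θ=226°: |BD| = 11.1561
θ=226°: circle(B,8.00) ∩ circle(D,5.00): a=7.3260, h=3.2141
θ=226°:   candidates: C₊=(3.4705,2.1175) cross=35.856; C₋=(5.1284,-4.0932) cross=-35.856
θ=226°:   branch + wants cross > 0 → take C=(3.4705,2.1175) (cross=35.856)
θ=226°: ex = (C−B)/|BC| = (0.7811,0.6244); ey = (-0.6244,0.7811)
θ=226°: P = B + -2.78·ex + -2.19·ey = (-3.5829,-6.3238)
θ=311°: B = A + 4.00·(cos311°, sin311°) = (2.6242, -3.0188)
θ=311°: |BD| = 6.1654
θ=311°: circle(B,8.00) ∩ circle(D,5.00): a=6.2455, h=4.9994
θ=311°:   candidates: C₊=(5.6220,4.3983) cross=30.823; C₋=(10.5177,-4.3198) cross=-30.823
θ=311°:   branch + wants cross > 0 → take C=(5.6220,4.3983) (cross=30.823)
θ=311°: ex = (C−B)/|BC| = (0.3747,0.9271); ey = (-0.9271,0.3747)
θ=311°: P = B + -2.78·ex + -2.19·ey = (3.6130,-6.4169)

θ=213°: -4.56 -5.51
θ=226°: -3.58 -6.32
θ=311°: 3.61 -6.42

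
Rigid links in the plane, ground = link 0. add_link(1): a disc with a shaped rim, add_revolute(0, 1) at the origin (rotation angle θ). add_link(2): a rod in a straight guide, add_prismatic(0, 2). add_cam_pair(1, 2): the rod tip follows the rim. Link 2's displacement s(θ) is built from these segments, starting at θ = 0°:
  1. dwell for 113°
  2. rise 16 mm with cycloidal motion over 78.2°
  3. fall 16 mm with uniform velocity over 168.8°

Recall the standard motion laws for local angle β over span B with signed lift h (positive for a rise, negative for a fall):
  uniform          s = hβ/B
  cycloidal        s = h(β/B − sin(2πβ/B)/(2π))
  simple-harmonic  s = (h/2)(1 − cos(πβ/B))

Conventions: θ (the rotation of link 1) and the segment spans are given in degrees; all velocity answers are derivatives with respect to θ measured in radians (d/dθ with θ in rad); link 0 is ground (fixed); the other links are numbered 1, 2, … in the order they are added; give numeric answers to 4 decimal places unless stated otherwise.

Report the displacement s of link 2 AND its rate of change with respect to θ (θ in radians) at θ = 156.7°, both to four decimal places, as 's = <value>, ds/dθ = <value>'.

segment 1 (0° to 113°, dwell): s unchanged at 0.0000
θ = 156.7° falls in segment 2 (113° to 191.2°, cycloidal, h = 16): β = 156.7 − 113 = 43.7°, B = 78.2°; Δs = 16·(0.5588 − sin(2π·0.5588)/(2π)) = 9.8611; s = 0.0000 + 9.8611 = 9.8611
velocity in seg [113°–191.2°] (cycloidal), θ in radians: β = 43.7° = 0.7627 rad, B = 78.2° = 1.3648 rad; ds/dθ = (h/B)(1 − cos(2πβ/B)) = (16/1.3648)(1 − cos(2π·0.5588)) = 22.654221 mm/rad

s = 9.8611, ds/dθ = 22.6542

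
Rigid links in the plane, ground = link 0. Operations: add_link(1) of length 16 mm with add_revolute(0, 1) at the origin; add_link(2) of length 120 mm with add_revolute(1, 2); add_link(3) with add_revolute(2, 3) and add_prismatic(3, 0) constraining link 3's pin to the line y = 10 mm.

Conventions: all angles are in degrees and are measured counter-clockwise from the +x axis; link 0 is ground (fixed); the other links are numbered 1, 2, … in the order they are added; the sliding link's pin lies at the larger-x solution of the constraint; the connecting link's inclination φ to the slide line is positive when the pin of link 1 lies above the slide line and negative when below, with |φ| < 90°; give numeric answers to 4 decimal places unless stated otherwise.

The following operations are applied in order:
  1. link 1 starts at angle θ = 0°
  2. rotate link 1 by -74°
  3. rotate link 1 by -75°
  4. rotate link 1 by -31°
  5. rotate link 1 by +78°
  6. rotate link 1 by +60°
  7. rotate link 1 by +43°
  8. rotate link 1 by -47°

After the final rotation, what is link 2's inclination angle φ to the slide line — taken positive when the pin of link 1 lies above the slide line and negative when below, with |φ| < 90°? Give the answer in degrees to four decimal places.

geometry: r = 16 mm, L = 120 mm, e = 10 mm; θ starts at 0°
rotate link 1 by -74°: θ ← 0° -74° = -74°
rotate link 1 by -75°: θ ← -74° -75° = -149°
rotate link 1 by -31°: θ ← -149° -31° = -180°
rotate link 1 by +78°: θ ← -180° +78° = -102°
rotate link 1 by +60°: θ ← -102° +60° = -42°
rotate link 1 by +43°: θ ← -42° +43° = 1°
rotate link 1 by -47°: θ ← 1° -47° = -46°
h = r sin θ − e = -11.509437 − 10 = -21.509437
sin φ = h / L = -21.509437 / 120 = -0.17924531
φ = arcsin(-0.17924531) = -10.325804°

-10.3258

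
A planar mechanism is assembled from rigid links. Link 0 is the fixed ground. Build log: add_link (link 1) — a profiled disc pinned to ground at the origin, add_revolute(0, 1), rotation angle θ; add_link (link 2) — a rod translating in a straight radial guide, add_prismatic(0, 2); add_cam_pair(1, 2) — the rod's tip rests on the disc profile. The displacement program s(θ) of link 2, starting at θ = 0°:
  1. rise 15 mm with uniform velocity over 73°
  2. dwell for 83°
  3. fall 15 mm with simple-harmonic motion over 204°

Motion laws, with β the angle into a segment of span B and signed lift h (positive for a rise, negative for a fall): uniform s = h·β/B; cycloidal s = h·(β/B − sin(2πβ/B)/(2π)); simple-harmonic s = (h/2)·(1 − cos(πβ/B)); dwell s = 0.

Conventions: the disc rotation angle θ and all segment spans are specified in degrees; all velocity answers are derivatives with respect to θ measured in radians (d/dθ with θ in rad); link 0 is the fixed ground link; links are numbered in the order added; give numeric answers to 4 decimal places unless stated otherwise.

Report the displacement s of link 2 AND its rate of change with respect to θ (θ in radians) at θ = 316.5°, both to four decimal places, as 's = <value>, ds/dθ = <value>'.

seg 1 [0°–73°] uniform, h=15: full span → s += 15 → s = 15.0000
seg 2 [73°–156°] dwell: s stays 15.0000
seg 3 [156°–360°] simple-harmonic, h=-15: θ=316.5° here. β=160.5, B=204. -15/2·(1 − cos(π·0.7868)) = -13.3791 → s = 1.6209
velocity in seg [156°–360°] (simple-harmonic), θ in radians: β = 160.5° = 2.8013 rad, B = 204° = 3.5605 rad; ds/dθ = (πh/(2B)) sin(πβ/B) = (π·(-15)/(2·3.5605)) sin(π·0.7868) = -4.108939 mm/rad

s = 1.6209, ds/dθ = -4.1089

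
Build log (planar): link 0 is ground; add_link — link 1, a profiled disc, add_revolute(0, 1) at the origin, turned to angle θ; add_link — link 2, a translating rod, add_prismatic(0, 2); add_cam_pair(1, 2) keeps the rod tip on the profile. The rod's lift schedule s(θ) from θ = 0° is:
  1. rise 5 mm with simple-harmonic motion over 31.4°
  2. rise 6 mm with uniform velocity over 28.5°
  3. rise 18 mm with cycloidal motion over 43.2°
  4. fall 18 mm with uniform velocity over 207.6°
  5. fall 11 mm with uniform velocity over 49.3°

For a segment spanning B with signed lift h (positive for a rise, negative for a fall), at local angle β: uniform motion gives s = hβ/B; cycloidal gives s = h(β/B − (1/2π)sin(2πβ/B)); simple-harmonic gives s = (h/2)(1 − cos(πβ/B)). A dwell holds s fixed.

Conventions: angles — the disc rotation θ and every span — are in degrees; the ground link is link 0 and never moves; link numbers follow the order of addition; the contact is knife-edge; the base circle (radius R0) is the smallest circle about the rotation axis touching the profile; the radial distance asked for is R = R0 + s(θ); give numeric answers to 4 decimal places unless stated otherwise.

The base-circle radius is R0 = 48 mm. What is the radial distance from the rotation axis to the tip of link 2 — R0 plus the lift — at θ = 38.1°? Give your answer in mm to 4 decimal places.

seg 1 [0°–31.4°] simple-harmonic, h=5: full span → s += 5 → s = 5.0000
seg 2 [31.4°–59.9°] uniform, h=6: θ=38.1° here. β=6.7, B=28.5. 6·6.7/28.5 = 1.4105 → s = 6.4105
R = R0 + s = 48 + 6.4105 = 54.4105

54.4105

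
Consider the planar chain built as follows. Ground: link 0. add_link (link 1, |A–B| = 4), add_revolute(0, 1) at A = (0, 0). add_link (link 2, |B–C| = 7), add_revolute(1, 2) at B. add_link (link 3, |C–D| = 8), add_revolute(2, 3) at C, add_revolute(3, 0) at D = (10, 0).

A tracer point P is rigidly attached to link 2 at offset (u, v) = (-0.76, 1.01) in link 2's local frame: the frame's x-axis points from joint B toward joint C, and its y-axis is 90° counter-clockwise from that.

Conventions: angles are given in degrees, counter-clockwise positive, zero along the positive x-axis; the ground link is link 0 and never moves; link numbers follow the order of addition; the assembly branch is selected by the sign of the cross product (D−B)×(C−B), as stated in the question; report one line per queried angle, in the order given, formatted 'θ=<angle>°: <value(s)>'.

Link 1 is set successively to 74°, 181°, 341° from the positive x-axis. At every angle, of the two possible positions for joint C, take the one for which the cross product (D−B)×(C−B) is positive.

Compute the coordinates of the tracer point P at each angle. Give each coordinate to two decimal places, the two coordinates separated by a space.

A=(0,0), D=(10.00,0)
θ=74°: B = A + 4.00·(cos74°, sin74°) = (1.1025, 3.8450)
θ=74°: |BD| = 9.6927
θ=74°: circle(B,7.00) ∩ circle(D,8.00): a=4.0726, h=5.6933
θ=74°:   candidates: C₊=(7.0995,7.4557) cross=55.184; C₋=(2.5825,-2.9967) cross=-55.184
θ=74°:   branch + wants cross > 0 → take C=(7.0995,7.4557) (cross=55.184)
θ=74°: ex = (C−B)/|BC| = (0.8567,0.5158); ey = (-0.5158,0.8567)
θ=74°: P = B + -0.76·ex + 1.01·ey = (-0.0695,4.3183)
θ=181°: B = A + 4.00·(cos181°, sin181°) = (-3.9994, -0.0698)
θ=181°: |BD| = 13.9996
θ=181°: circle(B,7.00) ∩ circle(D,8.00): a=6.4641, h=2.6863
θ=181°:   candidates: C₊=(2.4512,2.6487) cross=37.607; C₋=(2.4780,-2.7238) cross=-37.607
θ=181°:   branch + wants cross > 0 → take C=(2.4512,2.6487) (cross=37.607)
θ=181°: ex = (C−B)/|BC| = (0.9215,0.3884); ey = (-0.3884,0.9215)
θ=181°: P = B + -0.76·ex + 1.01·ey = (-5.0920,0.5658)
θ=341°: B = A + 4.00·(cos341°, sin341°) = (3.7821, -1.3023)
θ=341°: |BD| = 6.3528
θ=341°: circle(B,7.00) ∩ circle(D,8.00): a=1.9958, h=6.7094
θ=341°:   candidates: C₊=(4.3602,5.6738) cross=42.624; C₋=(7.1109,-7.4601) cross=-42.624
θ=341°:   branch + wants cross > 0 → take C=(4.3602,5.6738) (cross=42.624)
θ=341°: ex = (C−B)/|BC| = (0.0826,0.9966); ey = (-0.9966,0.0826)
θ=341°: P = B + -0.76·ex + 1.01·ey = (2.7128,-1.9763)

θ=74°: -0.07 4.32
θ=181°: -5.09 0.57
θ=341°: 2.71 -1.98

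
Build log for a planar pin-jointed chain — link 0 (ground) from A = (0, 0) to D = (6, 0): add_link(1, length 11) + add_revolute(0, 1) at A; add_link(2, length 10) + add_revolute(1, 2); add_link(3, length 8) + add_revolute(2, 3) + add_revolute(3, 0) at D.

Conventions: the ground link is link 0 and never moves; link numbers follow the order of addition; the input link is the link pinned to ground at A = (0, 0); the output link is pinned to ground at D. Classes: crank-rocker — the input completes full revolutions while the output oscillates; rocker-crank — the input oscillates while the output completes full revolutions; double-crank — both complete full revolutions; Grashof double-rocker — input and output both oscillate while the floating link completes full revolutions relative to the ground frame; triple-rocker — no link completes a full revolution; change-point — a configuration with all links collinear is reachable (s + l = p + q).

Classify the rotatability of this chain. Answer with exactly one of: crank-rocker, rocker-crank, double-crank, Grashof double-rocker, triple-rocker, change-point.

lengths: ground=6, input=11, coupler=10, output=8
sorted: s=6 (shortest), l=11 (longest), p+q=18
s + l = 17 vs p + q = 18
s + l < p + q (Grashof) with shortest = ground link → double-crank

double-crank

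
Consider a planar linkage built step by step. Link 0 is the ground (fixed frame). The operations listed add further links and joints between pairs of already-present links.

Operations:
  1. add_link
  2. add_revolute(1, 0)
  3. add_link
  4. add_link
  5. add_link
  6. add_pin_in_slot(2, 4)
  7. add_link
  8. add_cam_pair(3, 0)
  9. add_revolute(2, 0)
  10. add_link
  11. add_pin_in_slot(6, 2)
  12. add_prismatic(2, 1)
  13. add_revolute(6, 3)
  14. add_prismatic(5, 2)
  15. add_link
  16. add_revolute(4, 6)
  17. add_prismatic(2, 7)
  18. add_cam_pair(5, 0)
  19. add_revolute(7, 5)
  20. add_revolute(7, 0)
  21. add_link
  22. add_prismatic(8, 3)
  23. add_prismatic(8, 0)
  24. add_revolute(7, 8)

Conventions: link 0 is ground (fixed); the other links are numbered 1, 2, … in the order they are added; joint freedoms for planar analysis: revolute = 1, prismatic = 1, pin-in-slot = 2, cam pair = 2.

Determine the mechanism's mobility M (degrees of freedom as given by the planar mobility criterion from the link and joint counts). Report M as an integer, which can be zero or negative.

L=1 J1=0 J2=0
add link → L=2 J1=0 J2=0
R@1,0 dof=1 J1 → L=2 J1=1 J2=0
add link → L=3 J1=1 J2=0
add link → L=4 J1=1 J2=0
add link → L=5 J1=1 J2=0
PS@2,4 dof=2 J2 → L=5 J1=1 J2=1
add link → L=6 J1=1 J2=1
C@3,0 dof=2 J2 → L=6 J1=1 J2=2
R@2,0 dof=1 J1 → L=6 J1=2 J2=2
add link → L=7 J1=2 J2=2
PS@6,2 dof=2 J2 → L=7 J1=2 J2=3
P@2,1 dof=1 J1 → L=7 J1=3 J2=3
R@6,3 dof=1 J1 → L=7 J1=4 J2=3
P@5,2 dof=1 J1 → L=7 J1=5 J2=3
add link → L=8 J1=5 J2=3
R@4,6 dof=1 J1 → L=8 J1=6 J2=3
P@2,7 dof=1 J1 → L=8 J1=7 J2=3
C@5,0 dof=2 J2 → L=8 J1=7 J2=4
R@7,5 dof=1 J1 → L=8 J1=8 J2=4
R@7,0 dof=1 J1 → L=8 J1=9 J2=4
add link → L=9 J1=9 J2=4
P@8,3 dof=1 J1 → L=9 J1=10 J2=4
P@8,0 dof=1 J1 → L=9 J1=11 J2=4
R@7,8 dof=1 J1 → L=9 J1=12 J2=4
M=3(L−1)−2J1−J2=3·8−2·12−4=-4

M = -4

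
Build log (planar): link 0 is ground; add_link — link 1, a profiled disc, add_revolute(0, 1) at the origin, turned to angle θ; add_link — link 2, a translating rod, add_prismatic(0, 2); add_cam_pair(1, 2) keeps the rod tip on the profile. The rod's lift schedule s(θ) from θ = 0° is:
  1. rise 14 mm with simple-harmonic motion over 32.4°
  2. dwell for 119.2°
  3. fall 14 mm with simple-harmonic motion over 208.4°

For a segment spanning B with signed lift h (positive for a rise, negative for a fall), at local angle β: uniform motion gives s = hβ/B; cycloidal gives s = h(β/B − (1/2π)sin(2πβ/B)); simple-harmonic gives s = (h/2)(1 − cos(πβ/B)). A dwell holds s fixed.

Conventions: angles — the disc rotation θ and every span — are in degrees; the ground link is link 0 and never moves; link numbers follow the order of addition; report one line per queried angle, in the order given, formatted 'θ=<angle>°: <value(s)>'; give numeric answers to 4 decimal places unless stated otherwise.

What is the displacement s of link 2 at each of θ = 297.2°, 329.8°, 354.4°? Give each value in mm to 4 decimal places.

seg 1 [0°–32.4°] simple-harmonic, h=14: full span → s += 14 → s = 14.0000
seg 2 [32.4°–151.6°] dwell: s stays 14.0000
seg 3 [151.6°–360°] simple-harmonic, h=-14: θ=297.2° here. β=145.6, B=208.4. -14/2·(1 − cos(π·0.6987)) = -11.0906 → s = 2.9094
seg 3 [151.6°–360°] simple-harmonic, h=-14: θ=329.8° here. β=178.2, B=208.4. -14/2·(1 − cos(π·0.8551)) = -13.2870 → s = 0.7130
seg 3 [151.6°–360°] simple-harmonic, h=-14: θ=354.4° here. β=202.8, B=208.4. -14/2·(1 − cos(π·0.9731)) = -13.9751 → s = 0.0249

θ=297.2°: 2.9094
θ=329.8°: 0.7130
θ=354.4°: 0.0249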